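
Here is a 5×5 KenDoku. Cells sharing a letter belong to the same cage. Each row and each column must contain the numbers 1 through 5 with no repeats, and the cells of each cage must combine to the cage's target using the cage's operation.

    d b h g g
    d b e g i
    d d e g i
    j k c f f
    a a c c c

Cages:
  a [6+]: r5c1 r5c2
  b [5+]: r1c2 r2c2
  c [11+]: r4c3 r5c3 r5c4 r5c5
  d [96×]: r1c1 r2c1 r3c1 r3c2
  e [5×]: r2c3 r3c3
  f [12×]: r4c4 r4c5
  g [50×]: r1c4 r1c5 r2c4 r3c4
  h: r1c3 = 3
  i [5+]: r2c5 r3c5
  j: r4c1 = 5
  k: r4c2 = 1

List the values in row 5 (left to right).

H is a freebie; hence r1c3 = 3.
Cage g has product 50, which forces r1c5 = 5.
The 4 cells of cage d must have product 96, which forces r3c2 = 4.
Cage j is given, leaving r4c1 = 5.
Cage k is a single given cell, so r4c2 = 1.
Column 2 already has 1, so r1c2 = 2.
Row 1 already has 2, leaving r1c4 = 1.
Cage b's pair has sum 5; hence r2c2 = 3.
Column 2 now contains 2; hence r5c2 = 5.
Row 1 already has 2; hence r1c1 = 4.
Cage d has product 96, so r2c1 = 2.
Row 2 already has 2, so r2c4 = 5.
Row 2 already has 2, leaving r2c5 = 4.
Cage d has product 96, which forces r3c1 = 3.
Column 4 now contains 5; hence r3c4 = 2.
3 is placed in row 3, so r3c5 = 1.
Column 5 already has 4, leaving r4c5 = 3.
Cage a's pair has sum 6, leaving r5c1 = 1.
Column 5 already has 3, so r5c5 = 2.
Row 2 already has 5, leaving r2c3 = 1.
1 is placed in row 3, leaving r3c3 = 5.
Cage c needs sum 11, which forces r4c3 = 2.
3 is placed in row 4, leaving r4c4 = 4.
Row 5 already has 2, which forces r5c3 = 4.
The 4 cells of cage c must have sum 11, which forces r5c4 = 3.
Filled in: 4 2 3 1 5 / 2 3 1 5 4 / 3 4 5 2 1 / 5 1 2 4 3 / 1 5 4 3 2.

1 5 4 3 2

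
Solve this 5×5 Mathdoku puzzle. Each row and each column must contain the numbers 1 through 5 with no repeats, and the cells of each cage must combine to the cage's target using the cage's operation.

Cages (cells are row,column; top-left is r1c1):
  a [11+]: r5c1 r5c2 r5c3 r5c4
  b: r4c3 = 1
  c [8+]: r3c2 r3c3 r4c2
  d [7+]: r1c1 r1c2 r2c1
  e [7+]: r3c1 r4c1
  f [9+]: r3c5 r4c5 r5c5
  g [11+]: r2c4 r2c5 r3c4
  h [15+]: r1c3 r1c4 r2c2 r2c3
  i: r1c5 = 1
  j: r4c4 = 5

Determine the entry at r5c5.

4

Cage i is given, which forces r1c5 = 1.
Cage b is given, which forces r4c3 = 1.
Cage j is a single given cell, so r4c4 = 5.
In row 1, 5 can only go at r1c3, so r1c3 = 5.
Row 2 needs a 1, and only r2c1 is open for it.
The only place for 3 in row 1 is r1c4.
Cage g needs sum 11, which forces r2c5 = 5.
The only place for 2 in row 2 is r2c4.
Column 4 already has 2, so r3c4 = 4.
Column 4 already has 2, leaving r5c4 = 1.
Cage c needs sum 8; hence r3c3 = 3.
Row 3 already has 3, which forces r3c5 = 2.
Column 3 already has 3, so r5c3 = 2.
Cage h has sum 15, so r2c2 = 3.
Column 3 already has 3; hence r2c3 = 4.
Row 3 already has 3, which forces r3c1 = 5.
2 is placed in row 3, so r3c2 = 1.
Cage e needs two cells with sum 7, which forces r4c1 = 2.
Cage c needs sum 8; hence r4c2 = 4.
4 is placed in row 4, which forces r4c5 = 3.
Column 1 now contains 5, leaving r5c1 = 3.
Column 2 already has 3; hence r5c2 = 5.
Column 5 already has 3, so r5c5 = 4.
Column 1 already has 2, which forces r1c1 = 4.
4 is placed in column 2, leaving r1c2 = 2.
The full grid is 4 2 5 3 1 / 1 3 4 2 5 / 5 1 3 4 2 / 2 4 1 5 3 / 3 5 2 1 4.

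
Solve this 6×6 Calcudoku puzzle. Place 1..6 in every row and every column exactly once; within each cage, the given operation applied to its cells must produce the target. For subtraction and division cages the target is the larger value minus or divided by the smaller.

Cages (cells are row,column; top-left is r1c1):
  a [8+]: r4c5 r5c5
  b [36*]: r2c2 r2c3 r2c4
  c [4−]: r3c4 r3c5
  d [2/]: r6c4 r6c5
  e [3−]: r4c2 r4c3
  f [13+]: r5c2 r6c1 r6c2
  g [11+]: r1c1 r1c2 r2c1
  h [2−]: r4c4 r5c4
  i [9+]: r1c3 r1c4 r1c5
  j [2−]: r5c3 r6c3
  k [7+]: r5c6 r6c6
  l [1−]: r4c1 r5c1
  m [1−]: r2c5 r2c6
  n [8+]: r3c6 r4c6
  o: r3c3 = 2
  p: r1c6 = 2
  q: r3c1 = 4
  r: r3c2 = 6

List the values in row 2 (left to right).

Cage p is given, so r1c6 = 2.
Cage q is given; hence r3c1 = 4.
Cage r is a single given cell, which forces r3c2 = 6.
O is a freebie, so r3c3 = 2.
The only place for 4 in row 1 is r1c2.
The only place for 6 in row 1 is r1c1.
The 3 cells of cage g must have sum 11, leaving r2c1 = 1.
Cage f has sum 13; hence r5c2 = 5.
Column 1 already has 6; hence r6c1 = 5.
The 3 cells of cage f must have sum 13, so r6c2 = 3.
Column 2 now contains 3, leaving r2c2 = 2.
2 is placed in column 2, leaving r4c2 = 1.
Cage e's pair has difference 3, which forces r4c3 = 4.
Cage j's pair has difference 2, leaving r5c3 = 3.
Cage j needs two cells with difference 2, so r6c3 = 1.
1 is placed in column 3, leaving r1c3 = 5.
3 is placed in column 3, so r2c3 = 6.
Cage b needs product 36, so r2c4 = 3.
Cage l's pair has difference 1, so r4c1 = 3.
Row 4 now contains 3, so r4c6 = 5.
Row 5 now contains 3, which forces r5c1 = 2.
Row 5 already has 2; hence r5c5 = 6.
Cage k's pair has sum 7; hence r5c6 = 1.
Cage k needs two cells with sum 7; hence r6c6 = 6.
Column 4 now contains 3, leaving r1c4 = 1.
The 3 cells of cage i must have sum 9, which forces r1c5 = 3.
Cage m's pair has difference 1; hence r2c5 = 5.
Column 6 already has 5, leaving r2c6 = 4.
Column 4 already has 1, leaving r3c4 = 5.
Column 5 now contains 5, which forces r3c5 = 1.
Column 6 already has 5; hence r3c6 = 3.
6 is placed in column 5, leaving r4c5 = 2.
Row 5 now contains 1, leaving r5c4 = 4.
4 is placed in column 4, so r6c4 = 2.
Column 5 now contains 2; hence r6c5 = 4.
Row 4 already has 2, so r4c4 = 6.
Filled in: 6 4 5 1 3 2 / 1 2 6 3 5 4 / 4 6 2 5 1 3 / 3 1 4 6 2 5 / 2 5 3 4 6 1 / 5 3 1 2 4 6.

1 2 6 3 5 4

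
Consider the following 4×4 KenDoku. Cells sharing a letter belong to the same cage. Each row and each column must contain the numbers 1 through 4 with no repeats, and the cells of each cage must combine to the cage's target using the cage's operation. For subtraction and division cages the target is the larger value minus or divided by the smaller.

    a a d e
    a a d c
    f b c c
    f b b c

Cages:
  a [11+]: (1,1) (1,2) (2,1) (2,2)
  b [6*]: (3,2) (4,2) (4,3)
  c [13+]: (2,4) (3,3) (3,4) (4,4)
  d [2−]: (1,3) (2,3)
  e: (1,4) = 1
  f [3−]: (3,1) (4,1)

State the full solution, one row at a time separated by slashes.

E is a freebie; hence (1,4) = 1.
Cage c needs sum 13, leaving (3,3) = 4.
The two cells of cage d must have difference 2, leaving (1,3) = 3.
Cage d's pair has difference 2, which forces (2,3) = 1.
Row 3 now contains 4; hence (3,1) = 1.
Cage f needs two cells with difference 3; hence (4,1) = 4.
Column 3 now contains 1, which forces (4,3) = 2.
Row 4 now contains 2, which forces (4,4) = 3.
Column 1 now contains 4, leaving (1,1) = 2.
The 4 cells of cage a must have sum 11, leaving (1,2) = 4.
The 4 cells of cage a must have sum 11, so (2,1) = 3.
Cage a has sum 11; hence (2,2) = 2.
Cage c has sum 13; hence (2,4) = 4.
Cage b has product 6, which forces (3,2) = 3.
Column 4 already has 3, so (3,4) = 2.
Row 4 now contains 3; hence (4,2) = 1.

2 4 3 1 / 3 2 1 4 / 1 3 4 2 / 4 1 2 3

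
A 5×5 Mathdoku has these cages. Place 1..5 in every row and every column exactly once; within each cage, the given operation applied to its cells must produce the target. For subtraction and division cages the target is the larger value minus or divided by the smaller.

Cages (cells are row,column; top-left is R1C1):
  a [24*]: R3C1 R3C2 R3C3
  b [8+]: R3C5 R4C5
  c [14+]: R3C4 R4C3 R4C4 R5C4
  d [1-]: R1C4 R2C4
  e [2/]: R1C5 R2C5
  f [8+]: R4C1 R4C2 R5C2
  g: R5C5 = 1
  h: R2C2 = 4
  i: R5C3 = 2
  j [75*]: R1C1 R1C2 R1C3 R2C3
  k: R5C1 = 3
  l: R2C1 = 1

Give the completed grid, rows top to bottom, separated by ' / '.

5 3 1 2 4 / 1 4 5 3 2 / 4 2 3 1 5 / 2 1 4 5 3 / 3 5 2 4 1

Cage l is given, so R2C1 = 1.
Cage h is a single given cell; hence R2C2 = 4.
The 4 cells of cage j must have product 75; hence R2C3 = 5.
4 is placed in row 2, which forces R2C5 = 2.
Cage k is a single given cell, so R5C1 = 3.
I is a freebie; hence R5C3 = 2.
G is a freebie, leaving R5C5 = 1.
Column 1 now contains 3; hence R1C1 = 5.
Column 5 already has 1, leaving R1C5 = 4.
Row 2 already has 2, so R2C4 = 3.
Cage f needs sum 8, leaving R4C1 = 2.
Cage f needs sum 8, which forces R4C2 = 1.
Row 5 already has 1, leaving R5C2 = 5.
5 is placed in row 5, which forces R5C4 = 4.
1 is placed in column 2, which forces R1C2 = 3.
Cage j needs product 75, which forces R1C3 = 1.
Row 1 now contains 4; hence R1C4 = 2.
Column 1 already has 2; hence R3C1 = 4.
The 3 cells of cage a must have product 24, which forces R3C2 = 2.
Cage a needs product 24, leaving R3C3 = 3.
Column 4 now contains 2; hence R3C4 = 1.
Row 3 already has 3, which forces R3C5 = 5.
Column 3 now contains 3, so R4C3 = 4.
Column 4 already has 4, so R4C4 = 5.
Column 5 now contains 5, so R4C5 = 3.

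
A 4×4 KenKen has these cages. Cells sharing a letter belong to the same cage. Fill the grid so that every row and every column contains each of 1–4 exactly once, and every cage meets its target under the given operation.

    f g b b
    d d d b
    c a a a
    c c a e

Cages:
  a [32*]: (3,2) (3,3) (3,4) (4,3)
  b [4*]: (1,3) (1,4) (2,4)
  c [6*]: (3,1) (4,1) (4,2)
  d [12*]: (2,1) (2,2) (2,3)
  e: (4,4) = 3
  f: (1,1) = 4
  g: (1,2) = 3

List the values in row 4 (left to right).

2 1 4 3

Cage f is a single given cell; hence (1,1) = 4.
Cage g is given; hence (1,2) = 3.
Row 1 now contains 4, leaving (1,4) = 1.
Column 4 already has 1, so (2,4) = 2.
Column 4 now contains 2; hence (3,4) = 4.
Cage a needs product 32; hence (4,3) = 4.
E is a freebie, so (4,4) = 3.
Row 1 now contains 1; hence (1,3) = 2.
Cage d needs product 12, which forces (2,2) = 4.
Cage c has product 6, so (3,1) = 3.
Column 3 now contains 2; hence (3,3) = 1.
3 is placed in column 1, so (2,1) = 1.
Column 3 already has 1, which forces (2,3) = 3.
Row 3 already has 1, which forces (3,2) = 2.
Column 1 now contains 1, which forces (4,1) = 2.
2 is placed in column 2; hence (4,2) = 1.
Completed grid: 4 3 2 1 / 1 4 3 2 / 3 2 1 4 / 2 1 4 3.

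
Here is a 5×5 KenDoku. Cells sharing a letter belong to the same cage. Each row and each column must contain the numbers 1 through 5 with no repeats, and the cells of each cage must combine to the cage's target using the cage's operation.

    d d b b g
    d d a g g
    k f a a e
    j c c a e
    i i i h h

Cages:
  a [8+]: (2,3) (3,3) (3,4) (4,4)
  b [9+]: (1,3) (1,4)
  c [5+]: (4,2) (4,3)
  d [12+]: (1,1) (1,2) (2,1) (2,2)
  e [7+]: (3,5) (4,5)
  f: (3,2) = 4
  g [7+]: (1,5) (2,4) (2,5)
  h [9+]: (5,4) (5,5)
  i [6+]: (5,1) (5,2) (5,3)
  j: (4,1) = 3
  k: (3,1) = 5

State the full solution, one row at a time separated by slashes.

1 2 5 4 3 / 4 5 2 3 1 / 5 4 3 1 2 / 3 1 4 2 5 / 2 3 1 5 4

K is a freebie, so (3,1) = 5.
Cage f is given, so (3,2) = 4.
J is a freebie, so (4,1) = 3.
Cage c's pair has sum 5, leaving (4,2) = 1.
The two cells of cage c must have sum 5, so (4,3) = 4.
Row 4 now contains 4, so (4,4) = 2.
Row 4 now contains 4; hence (4,5) = 5.
Column 5 already has 5; hence (5,5) = 4.
Column 3 now contains 4, which forces (1,3) = 5.
Cage b needs two cells with sum 9, leaving (1,4) = 4.
4 is placed in column 4, which forces (2,4) = 3.
Column 4 already has 3; hence (3,4) = 1.
The two cells of cage e must have sum 7, which forces (3,5) = 2.
4 is placed in row 5, leaving (5,4) = 5.
Row 1 now contains 4, which forces (1,1) = 1.
5 is placed in row 1, leaving (1,2) = 2.
Cage g needs sum 7; hence (1,5) = 3.
Cage d needs sum 12; hence (2,1) = 4.
The 4 cells of cage d must have sum 12; hence (2,2) = 5.
Cage a has sum 8, so (2,3) = 2.
Column 5 already has 2, so (2,5) = 1.
Row 3 already has 2, which forces (3,3) = 3.
1 is placed in column 1, which forces (5,1) = 2.
Column 2 already has 2, leaving (5,2) = 3.
3 is placed in column 3; hence (5,3) = 1.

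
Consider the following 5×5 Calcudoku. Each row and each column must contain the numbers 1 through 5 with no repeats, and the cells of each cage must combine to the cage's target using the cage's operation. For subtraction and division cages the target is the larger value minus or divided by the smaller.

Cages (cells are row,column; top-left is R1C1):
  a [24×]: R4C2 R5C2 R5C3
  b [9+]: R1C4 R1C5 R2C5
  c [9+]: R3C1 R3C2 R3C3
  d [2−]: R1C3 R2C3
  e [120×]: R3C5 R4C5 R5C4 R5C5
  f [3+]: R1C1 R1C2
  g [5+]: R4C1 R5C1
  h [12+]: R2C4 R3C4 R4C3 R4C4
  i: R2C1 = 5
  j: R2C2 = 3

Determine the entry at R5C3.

3

I is a freebie, which forces R2C1 = 5.
Cage j is a single given cell, which forces R2C2 = 3.
The 3 cells of cage a must have product 24, which forces R5C3 = 3.
The 3 cells of cage c must have sum 9, so R3C1 = 3.
Cage e needs product 120, so R4C5 = 3.
In row 1, 3 can only go at R1C4, so R1C4 = 3.
Row 1 needs a 5, and only R1C5 is open for it.
The 3 cells of cage b must have sum 9; hence R2C5 = 1.
Cage e has product 120, which forces R5C4 = 5.
Cage h has sum 12, leaving R4C3 = 5.
In row 1, 4 can only go at R1C3, so R1C3 = 4.
Column 3 now contains 4, which forces R2C3 = 2.
Row 2 now contains 2, so R2C4 = 4.
Column 3 now contains 2; hence R3C3 = 1.
1 is placed in row 3; hence R3C4 = 2.
Row 3 now contains 2; hence R3C5 = 4.
Column 4 already has 2, which forces R4C4 = 1.
Column 5 already has 4, leaving R5C5 = 2.
Row 3 now contains 4; hence R3C2 = 5.
1 is placed in row 4; hence R4C1 = 4.
Cage a has product 24, leaving R4C2 = 2.
Cage g needs two cells with sum 5, which forces R5C1 = 1.
Row 5 already has 2, which forces R5C2 = 4.
Column 1 now contains 1, which forces R1C1 = 2.
2 is placed in column 2, so R1C2 = 1.
Filled in: 2 1 4 3 5 / 5 3 2 4 1 / 3 5 1 2 4 / 4 2 5 1 3 / 1 4 3 5 2.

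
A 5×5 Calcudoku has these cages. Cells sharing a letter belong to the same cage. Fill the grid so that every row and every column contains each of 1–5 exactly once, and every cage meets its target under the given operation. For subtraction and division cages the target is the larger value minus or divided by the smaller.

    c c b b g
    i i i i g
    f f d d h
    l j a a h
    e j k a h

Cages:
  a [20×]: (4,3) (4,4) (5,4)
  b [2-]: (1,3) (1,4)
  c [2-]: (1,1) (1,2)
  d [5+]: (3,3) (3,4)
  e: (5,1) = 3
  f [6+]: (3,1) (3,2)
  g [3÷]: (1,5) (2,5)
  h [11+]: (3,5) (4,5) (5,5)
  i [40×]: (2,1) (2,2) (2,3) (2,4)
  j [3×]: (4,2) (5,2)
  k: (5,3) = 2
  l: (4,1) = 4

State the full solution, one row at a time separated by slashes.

2 4 5 3 1 / 5 2 4 1 3 / 1 5 3 2 4 / 4 3 1 5 2 / 3 1 2 4 5

Cage l is given, leaving (4,1) = 4.
E is a freebie; hence (5,1) = 3.
Row 5 now contains 3, which forces (5,2) = 1.
Cage k is given, which forces (5,3) = 2.
1 is placed in column 2, which forces (4,2) = 3.
Cage a has product 20, leaving (5,4) = 4.
Row 5 already has 4, which forces (5,5) = 5.
The two cells of cage c must have difference 2; hence (1,1) = 2.
Column 2 now contains 3, which forces (1,2) = 4.
2 is placed in column 1; hence (3,1) = 1.
Column 2 now contains 4, so (3,2) = 5.
Row 3 already has 1, which forces (3,4) = 2.
The 3 cells of cage h must have sum 11, leaving (3,5) = 4.
Column 5 now contains 5; hence (4,5) = 2.
1 is placed in column 1, leaving (2,1) = 5.
Column 2 already has 5; hence (2,2) = 2.
The 4 cells of cage i must have product 40, leaving (2,3) = 4.
The 4 cells of cage i must have product 40, which forces (2,4) = 1.
Row 2 already has 1, leaving (2,5) = 3.
Row 3 already has 4, which forces (3,3) = 3.
Column 4 now contains 1, which forces (4,4) = 5.
Column 4 now contains 5; hence (1,4) = 3.
3 is placed in column 5, which forces (1,5) = 1.
Row 4 now contains 5; hence (4,3) = 1.
Row 1 already has 1, which forces (1,3) = 5.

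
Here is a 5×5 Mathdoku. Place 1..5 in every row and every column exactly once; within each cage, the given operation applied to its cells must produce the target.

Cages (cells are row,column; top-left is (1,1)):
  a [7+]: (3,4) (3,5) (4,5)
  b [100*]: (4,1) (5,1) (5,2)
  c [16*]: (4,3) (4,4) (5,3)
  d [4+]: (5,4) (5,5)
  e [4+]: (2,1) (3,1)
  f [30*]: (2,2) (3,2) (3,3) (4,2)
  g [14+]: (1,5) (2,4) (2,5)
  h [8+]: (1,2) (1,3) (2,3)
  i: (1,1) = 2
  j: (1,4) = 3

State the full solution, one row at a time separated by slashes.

Cage i is a single given cell, which forces (1,1) = 2.
Cage j is a single given cell, so (1,4) = 3.
Cage g needs sum 14, so (1,5) = 5.
Cage g needs sum 14; hence (2,4) = 5.
Cage g needs sum 14; hence (2,5) = 4.
Cage b needs product 100, which forces (4,1) = 5.
Cage b has product 100; hence (5,1) = 4.
The 3 cells of cage b must have product 100; hence (5,2) = 5.
Row 5 now contains 4, leaving (5,3) = 2.
Column 4 already has 3, so (5,4) = 1.
Row 5 now contains 1, leaving (5,5) = 3.
The 3 cells of cage h must have sum 8; hence (2,3) = 3.
The 4 cells of cage f must have product 30, leaving (3,3) = 5.
Cage a has sum 7, which forces (3,4) = 4.
Cage c has product 16, which forces (4,3) = 4.
The 3 cells of cage c must have product 16, so (4,4) = 2.
2 is placed in row 4, leaving (4,5) = 1.
The 3 cells of cage h must have sum 8, which forces (1,2) = 4.
4 is placed in column 3; hence (1,3) = 1.
Row 2 now contains 3, leaving (2,1) = 1.
1 is placed in row 2, leaving (2,2) = 2.
Cage e needs two cells with sum 4, so (3,1) = 3.
Column 2 now contains 2, leaving (3,2) = 1.
1 is placed in column 5, leaving (3,5) = 2.
Row 4 now contains 1, which forces (4,2) = 3.

2 4 1 3 5 / 1 2 3 5 4 / 3 1 5 4 2 / 5 3 4 2 1 / 4 5 2 1 3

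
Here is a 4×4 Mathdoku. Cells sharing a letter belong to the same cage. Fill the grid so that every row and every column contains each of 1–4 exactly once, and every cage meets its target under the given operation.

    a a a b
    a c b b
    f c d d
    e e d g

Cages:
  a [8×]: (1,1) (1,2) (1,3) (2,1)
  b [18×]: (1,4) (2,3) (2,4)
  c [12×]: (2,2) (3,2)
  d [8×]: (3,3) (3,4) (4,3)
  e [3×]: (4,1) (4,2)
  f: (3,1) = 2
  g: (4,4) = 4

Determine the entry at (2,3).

The 3 cells of cage b must have product 18, leaving (1,4) = 3.
Cage a has product 8, so (2,1) = 1.
The 3 cells of cage b must have product 18, so (2,3) = 3.
Cage b has product 18, leaving (2,4) = 2.
F is a freebie, leaving (3,1) = 2.
1 is placed in column 1, leaving (4,1) = 3.
Row 4 now contains 3, so (4,2) = 1.
Cage g is a single given cell, which forces (4,4) = 4.
2 is placed in column 1; hence (1,1) = 4.
Cage a has product 8; hence (1,2) = 2.
The 4 cells of cage a must have product 8, leaving (1,3) = 1.
Row 2 now contains 3; hence (2,2) = 4.
Cage c's pair has product 12, so (3,2) = 3.
Cage d needs product 8, leaving (3,3) = 4.
Column 4 now contains 4, leaving (3,4) = 1.
4 is placed in row 4, leaving (4,3) = 2.
Filled in: 4 2 1 3 / 1 4 3 2 / 2 3 4 1 / 3 1 2 4.

3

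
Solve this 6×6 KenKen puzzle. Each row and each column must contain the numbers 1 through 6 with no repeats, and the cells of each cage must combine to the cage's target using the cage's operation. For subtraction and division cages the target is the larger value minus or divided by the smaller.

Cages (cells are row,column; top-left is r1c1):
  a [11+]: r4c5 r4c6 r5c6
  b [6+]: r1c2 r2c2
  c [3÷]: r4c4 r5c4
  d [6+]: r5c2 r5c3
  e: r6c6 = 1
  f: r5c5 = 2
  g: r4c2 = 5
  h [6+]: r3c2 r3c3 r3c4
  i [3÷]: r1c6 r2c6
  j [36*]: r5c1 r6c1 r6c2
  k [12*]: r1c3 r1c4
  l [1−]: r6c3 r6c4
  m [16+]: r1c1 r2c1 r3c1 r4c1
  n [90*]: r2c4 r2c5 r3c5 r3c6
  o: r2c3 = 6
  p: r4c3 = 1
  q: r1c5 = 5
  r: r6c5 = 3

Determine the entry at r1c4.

Cage q is a single given cell; hence r1c5 = 5.
O is a freebie, which forces r2c3 = 6.
Cage g is a single given cell; hence r4c2 = 5.
Cage p is a single given cell, so r4c3 = 1.
Cage f is a single given cell, so r5c5 = 2.
Cage r is given, so r6c5 = 3.
E is a freebie; hence r6c6 = 1.
Cage i's pair has quotient 3, which forces r1c6 = 6.
3 is placed in column 5, leaving r2c5 = 1.
Cage i needs two cells with quotient 3, which forces r2c6 = 2.
Cage n needs product 90, which forces r3c5 = 6.
Column 5 already has 6; hence r4c5 = 4.
2 is placed in column 6, so r4c6 = 3.
The 3 cells of cage j must have product 36; hence r5c1 = 3.
Cage d's pair has sum 6; hence r5c2 = 1.
Cage d needs two cells with sum 6; hence r5c3 = 5.
1 is placed in row 5, which forces r5c4 = 6.
Row 5 now contains 5, which forces r5c6 = 4.
Column 3 already has 5, which forces r6c3 = 4.
4 is placed in row 6; hence r6c4 = 5.
The two cells of cage b must have sum 6, so r1c2 = 2.
Cage k needs two cells with product 12, which forces r1c3 = 3.
Cage k's pair has product 12, leaving r1c4 = 4.
Row 2 already has 2; hence r2c2 = 4.
Column 4 already has 5; hence r2c4 = 3.
Column 2 now contains 2, leaving r3c2 = 3.
Column 3 already has 3; hence r3c3 = 2.
Cage h needs sum 6, so r3c4 = 1.
Column 6 already has 3, which forces r3c6 = 5.
Cage m has sum 16, so r4c1 = 6.
Row 4 already has 3, leaving r4c4 = 2.
Column 1 now contains 6; hence r6c1 = 2.
Column 2 now contains 2, so r6c2 = 6.
Row 1 already has 4, leaving r1c1 = 1.
4 is placed in row 2, leaving r2c1 = 5.
5 is placed in row 3; hence r3c1 = 4.
The full grid is 1 2 3 4 5 6 / 5 4 6 3 1 2 / 4 3 2 1 6 5 / 6 5 1 2 4 3 / 3 1 5 6 2 4 / 2 6 4 5 3 1.

4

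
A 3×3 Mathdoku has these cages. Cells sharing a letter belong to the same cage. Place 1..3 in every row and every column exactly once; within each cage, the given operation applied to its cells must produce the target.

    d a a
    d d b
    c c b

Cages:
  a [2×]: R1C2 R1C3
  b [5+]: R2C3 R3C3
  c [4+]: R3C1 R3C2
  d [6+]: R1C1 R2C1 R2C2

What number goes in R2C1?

2

The only place for 3 in row 1 is R1C1.
Column 1 now contains 3, which forces R3C1 = 1.
Cage c's pair has sum 4, which forces R3C2 = 3.
3 is placed in row 3, so R3C3 = 2.
Cage a's pair has product 2; hence R1C2 = 2.
Column 3 now contains 2, leaving R1C3 = 1.
Column 1 now contains 1, leaving R2C1 = 2.
Cage d needs sum 6, leaving R2C2 = 1.
Column 3 now contains 2; hence R2C3 = 3.
Completed grid: 3 2 1 / 2 1 3 / 1 3 2.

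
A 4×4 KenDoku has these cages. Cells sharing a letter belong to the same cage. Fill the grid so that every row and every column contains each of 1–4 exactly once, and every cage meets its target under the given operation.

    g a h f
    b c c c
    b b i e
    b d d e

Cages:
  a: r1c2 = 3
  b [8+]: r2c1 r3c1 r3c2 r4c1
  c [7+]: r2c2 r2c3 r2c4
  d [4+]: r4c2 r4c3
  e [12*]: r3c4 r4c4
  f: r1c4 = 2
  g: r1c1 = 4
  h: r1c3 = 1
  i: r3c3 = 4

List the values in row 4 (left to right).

2 1 3 4

Cage g is given; hence r1c1 = 4.
Cage a is a single given cell, leaving r1c2 = 3.
H is a freebie; hence r1c3 = 1.
Cage f is a single given cell, which forces r1c4 = 2.
Cage i is given; hence r3c3 = 4.
Row 3 now contains 4, leaving r3c4 = 3.
3 is placed in column 2; hence r4c2 = 1.
Column 3 already has 1; hence r4c3 = 3.
3 is placed in column 4; hence r4c4 = 4.
The 4 cells of cage b must have sum 8, which forces r2c1 = 3.
Cage c needs sum 7, which forces r2c2 = 4.
4 is placed in column 3; hence r2c3 = 2.
Column 4 now contains 4; hence r2c4 = 1.
Cage b needs sum 8, so r3c1 = 1.
Column 2 now contains 1, which forces r3c2 = 2.
3 is placed in row 4, which forces r4c1 = 2.
Filled in: 4 3 1 2 / 3 4 2 1 / 1 2 4 3 / 2 1 3 4.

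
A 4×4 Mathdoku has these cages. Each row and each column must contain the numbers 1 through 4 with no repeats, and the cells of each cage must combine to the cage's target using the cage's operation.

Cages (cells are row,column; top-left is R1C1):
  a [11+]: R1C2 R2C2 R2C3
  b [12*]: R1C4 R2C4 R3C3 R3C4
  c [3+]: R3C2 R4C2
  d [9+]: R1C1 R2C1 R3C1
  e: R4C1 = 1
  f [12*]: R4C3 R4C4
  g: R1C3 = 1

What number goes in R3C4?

Cage a needs sum 11, leaving R1C2 = 4.
Cage g is a single given cell, which forces R1C3 = 1.
Cage a has sum 11; hence R2C2 = 3.
Cage a needs sum 11; hence R2C3 = 4.
Column 3 now contains 1; hence R3C3 = 2.
E is a freebie, so R4C1 = 1.
Row 4 now contains 1, which forces R4C2 = 2.
4 is placed in column 3, leaving R4C3 = 3.
Row 4 now contains 3, leaving R4C4 = 4.
Cage d has sum 9; hence R1C1 = 3.
Row 1 already has 3, leaving R1C4 = 2.
Row 2 already has 4, which forces R2C1 = 2.
Column 4 now contains 2, so R2C4 = 1.
Cage d needs sum 9, leaving R3C1 = 4.
Row 3 already has 2, which forces R3C2 = 1.
Column 4 now contains 1, so R3C4 = 3.
Completed grid: 3 4 1 2 / 2 3 4 1 / 4 1 2 3 / 1 2 3 4.

3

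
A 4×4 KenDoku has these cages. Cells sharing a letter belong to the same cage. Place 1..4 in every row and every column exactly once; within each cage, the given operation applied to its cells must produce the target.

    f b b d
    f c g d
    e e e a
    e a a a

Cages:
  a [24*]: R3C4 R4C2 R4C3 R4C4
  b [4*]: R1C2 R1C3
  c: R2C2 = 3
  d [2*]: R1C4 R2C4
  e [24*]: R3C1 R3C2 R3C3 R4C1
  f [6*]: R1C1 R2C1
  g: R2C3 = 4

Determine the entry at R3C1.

C is a freebie; hence R2C2 = 3.
Cage g is a single given cell; hence R2C3 = 4.
The two cells of cage f must have product 6, which forces R1C1 = 3.
Cage b needs two cells with product 4, leaving R1C2 = 4.
Column 3 now contains 4; hence R1C3 = 1.
1 is placed in row 1, so R1C4 = 2.
Row 2 already has 3, which forces R2C1 = 2.
Column 4 now contains 2, so R2C4 = 1.
Cage e has product 24; hence R3C2 = 2.
The 4 cells of cage e must have product 24; hence R3C3 = 3.
Row 3 now contains 3, leaving R3C4 = 4.
The 4 cells of cage a must have product 24, so R4C2 = 1.
Cage a has product 24, leaving R4C3 = 2.
Column 4 now contains 4, so R4C4 = 3.
4 is placed in row 3, leaving R3C1 = 1.
Row 4 now contains 1, which forces R4C1 = 4.
The full grid is 3 4 1 2 / 2 3 4 1 / 1 2 3 4 / 4 1 2 3.

1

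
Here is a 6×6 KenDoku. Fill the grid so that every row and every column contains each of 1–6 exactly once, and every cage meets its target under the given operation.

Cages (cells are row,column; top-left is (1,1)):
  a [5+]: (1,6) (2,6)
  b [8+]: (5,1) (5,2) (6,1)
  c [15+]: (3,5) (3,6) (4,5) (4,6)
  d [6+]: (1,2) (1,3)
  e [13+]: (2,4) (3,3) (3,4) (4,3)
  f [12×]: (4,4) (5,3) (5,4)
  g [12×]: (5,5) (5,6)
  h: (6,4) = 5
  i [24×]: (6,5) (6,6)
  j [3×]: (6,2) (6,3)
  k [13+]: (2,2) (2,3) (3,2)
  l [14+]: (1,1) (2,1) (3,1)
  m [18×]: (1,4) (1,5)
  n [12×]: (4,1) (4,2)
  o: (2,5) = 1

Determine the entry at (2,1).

3

O is a freebie, leaving (2,5) = 1.
Cage h is given, leaving (6,4) = 5.
The only place for 2 in row 6 is (6,1).
Column 1 needs a 1, and only (5,1) is open for it.
Cage b needs sum 8; hence (5,2) = 5.
The only place for 4 in column 1 is (4,1).
The two cells of cage n must have product 12, so (4,2) = 3.
3 is placed in column 2; hence (6,2) = 1.
1 is placed in row 6, which forces (6,3) = 3.
The 3 cells of cage k must have sum 13, so (2,3) = 5.
Row 1 needs a 1, and only (1,6) is open for it.
Cage a needs two cells with sum 5, which forces (2,6) = 4.
Column 6 already has 4; hence (6,6) = 6.
Row 6 now contains 6; hence (6,5) = 4.
Column 5 now contains 4; hence (5,5) = 6.
Cage g needs two cells with product 12, leaving (5,6) = 2.
The two cells of cage m must have product 18, which forces (1,4) = 6.
Column 5 already has 6; hence (1,5) = 3.
The 4 cells of cage c must have sum 15, which forces (3,5) = 5.
Cage c needs sum 15, which forces (3,6) = 3.
Cage f needs product 12; hence (4,4) = 1.
The 4 cells of cage c must have sum 15; hence (4,5) = 2.
Column 6 already has 2, which forces (4,6) = 5.
Row 5 now contains 2, leaving (5,3) = 4.
Row 5 now contains 2, so (5,4) = 3.
Row 1 already has 3, so (1,1) = 5.
The two cells of cage d must have sum 6; hence (1,2) = 4.
Column 3 now contains 4, which forces (1,3) = 2.
The 3 cells of cage l must have sum 14, so (2,1) = 3.
Column 4 already has 3, which forces (2,4) = 2.
Row 3 already has 3; hence (3,1) = 6.
Row 3 now contains 6; hence (3,2) = 2.
Cage e has sum 13; hence (3,3) = 1.
Cage e needs sum 13, which forces (3,4) = 4.
Row 4 already has 2, so (4,3) = 6.
2 is placed in row 2; hence (2,2) = 6.
Completed grid: 5 4 2 6 3 1 / 3 6 5 2 1 4 / 6 2 1 4 5 3 / 4 3 6 1 2 5 / 1 5 4 3 6 2 / 2 1 3 5 4 6.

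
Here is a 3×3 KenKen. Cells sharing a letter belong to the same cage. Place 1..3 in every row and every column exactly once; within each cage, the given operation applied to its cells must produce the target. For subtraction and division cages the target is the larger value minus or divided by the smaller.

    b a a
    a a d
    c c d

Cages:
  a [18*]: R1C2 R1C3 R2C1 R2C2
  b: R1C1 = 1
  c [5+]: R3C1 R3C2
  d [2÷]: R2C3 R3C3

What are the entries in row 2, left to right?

B is a freebie; hence R1C1 = 1.
Cage a has product 18, which forces R2C1 = 3.
The 4 cells of cage a must have product 18, which forces R2C2 = 1.
Row 2 already has 1, so R2C3 = 2.
Column 1 now contains 3, which forces R3C1 = 2.
Row 3 already has 2, which forces R3C2 = 3.
2 is placed in column 3, so R3C3 = 1.
3 is placed in column 2, leaving R1C2 = 2.
2 is placed in column 3, so R1C3 = 3.
The full grid is 1 2 3 / 3 1 2 / 2 3 1.

3 1 2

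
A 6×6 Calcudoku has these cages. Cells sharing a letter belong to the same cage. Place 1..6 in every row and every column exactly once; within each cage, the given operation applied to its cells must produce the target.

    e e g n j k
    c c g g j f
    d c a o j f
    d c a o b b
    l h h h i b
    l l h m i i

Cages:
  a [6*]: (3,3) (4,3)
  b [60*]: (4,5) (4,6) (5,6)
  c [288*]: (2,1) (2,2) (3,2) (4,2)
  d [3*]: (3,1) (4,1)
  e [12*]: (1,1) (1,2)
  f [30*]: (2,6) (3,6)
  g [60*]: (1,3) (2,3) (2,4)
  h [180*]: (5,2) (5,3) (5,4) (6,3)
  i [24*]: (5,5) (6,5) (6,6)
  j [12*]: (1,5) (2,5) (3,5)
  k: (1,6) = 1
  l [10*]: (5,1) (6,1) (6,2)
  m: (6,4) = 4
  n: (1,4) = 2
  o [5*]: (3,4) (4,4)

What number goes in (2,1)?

Cage n is given, leaving (1,4) = 2.
K is a freebie, leaving (1,6) = 1.
Cage m is given, so (6,4) = 4.
The only place for 5 in row 1 is (1,3).
The only place for 6 in row 1 is (1,5).
The 3 cells of cage i must have product 24; hence (5,5) = 4.
Row 2 needs a 1, and only (2,5) is open for it.
Column 5 now contains 1, so (3,5) = 2.
Column 5 now contains 2, leaving (6,5) = 3.
3 is placed in row 6, which forces (6,6) = 2.
Column 5 now contains 3, leaving (4,5) = 5.
Cage b needs product 60, which forces (4,6) = 4.
Cage l has product 10, leaving (5,1) = 2.
Cage b needs product 60, leaving (5,6) = 3.
Row 6 now contains 2, leaving (6,3) = 6.
The two cells of cage a must have product 6, which forces (3,3) = 3.
Cage o needs two cells with product 5, which forces (3,4) = 5.
Row 3 already has 5; hence (3,6) = 6.
Cage a's pair has product 6; hence (4,3) = 2.
5 is placed in row 4, which forces (4,4) = 1.
Row 5 already has 3; hence (5,3) = 1.
5 is placed in column 4; hence (5,4) = 6.
Column 3 now contains 2, which forces (2,3) = 4.
Column 4 already has 6, so (2,4) = 3.
Column 6 already has 6; hence (2,6) = 5.
3 is placed in row 3, so (3,1) = 1.
Row 3 already has 6, which forces (3,2) = 4.
Row 4 now contains 1, which forces (4,1) = 3.
Row 4 already has 3, which forces (4,2) = 6.
Row 5 already has 6; hence (5,2) = 5.
Column 1 now contains 1; hence (6,1) = 5.
Column 2 now contains 5; hence (6,2) = 1.
3 is placed in column 1; hence (1,1) = 4.
Column 2 already has 4; hence (1,2) = 3.
4 is placed in row 2, leaving (2,1) = 6.
6 is placed in column 2, leaving (2,2) = 2.
The full grid is 4 3 5 2 6 1 / 6 2 4 3 1 5 / 1 4 3 5 2 6 / 3 6 2 1 5 4 / 2 5 1 6 4 3 / 5 1 6 4 3 2.

6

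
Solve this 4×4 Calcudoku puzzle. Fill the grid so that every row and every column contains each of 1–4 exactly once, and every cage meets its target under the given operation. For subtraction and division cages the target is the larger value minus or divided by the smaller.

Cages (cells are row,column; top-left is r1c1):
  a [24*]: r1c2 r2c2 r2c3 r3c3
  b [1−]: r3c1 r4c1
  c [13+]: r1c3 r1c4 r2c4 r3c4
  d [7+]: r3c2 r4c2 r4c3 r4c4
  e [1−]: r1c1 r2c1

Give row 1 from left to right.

1 3 4 2

Cage c needs sum 13, so r1c3 = 4.
The 4 cells of cage d must have sum 7, which forces r3c2 = 1.
Cage a has product 24, so r2c2 = 4.
Cage a needs product 24, leaving r2c3 = 1.
The 4 cells of cage c must have sum 13; hence r3c4 = 4.
Cage d has sum 7; hence r4c4 = 1.
The only place for 1 in row 1 is r1c1.
The two cells of cage e must have difference 1, leaving r2c1 = 2.
Row 2 already has 2; hence r2c4 = 3.
Column 1 now contains 2; hence r3c1 = 3.
Row 3 already has 3, leaving r3c3 = 2.
Column 1 now contains 3, so r4c1 = 4.
Column 3 now contains 2, which forces r4c3 = 3.
Cage a has product 24; hence r1c2 = 3.
Column 4 now contains 3, which forces r1c4 = 2.
Row 4 already has 3; hence r4c2 = 2.
Filled in: 1 3 4 2 / 2 4 1 3 / 3 1 2 4 / 4 2 3 1.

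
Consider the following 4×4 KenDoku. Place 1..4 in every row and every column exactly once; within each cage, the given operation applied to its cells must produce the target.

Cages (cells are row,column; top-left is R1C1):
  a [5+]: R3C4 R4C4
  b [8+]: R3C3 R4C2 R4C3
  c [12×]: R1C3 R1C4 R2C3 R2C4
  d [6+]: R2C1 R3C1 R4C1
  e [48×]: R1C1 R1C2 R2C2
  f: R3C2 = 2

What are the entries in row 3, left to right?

Cage e needs product 48; hence R1C1 = 4.
Cage e needs product 48, which forces R1C2 = 3.
Cage e has product 48, so R2C2 = 4.
Cage f is a single given cell, leaving R3C2 = 2.
Column 2 now contains 2, leaving R4C2 = 1.
In row 2, 1 can only go at R2C1, so R2C1 = 1.
Column 1 now contains 1, leaving R3C1 = 3.
Row 3 now contains 3, so R3C3 = 4.
Row 3 now contains 3, which forces R3C4 = 1.
Cage d needs sum 6; hence R4C1 = 2.
Column 3 already has 4, leaving R4C3 = 3.
Row 4 now contains 2, leaving R4C4 = 4.
Cage c has product 12, which forces R1C3 = 1.
Column 4 already has 1, leaving R1C4 = 2.
Column 3 already has 3; hence R2C3 = 2.
Cage c needs product 12; hence R2C4 = 3.
Completed grid: 4 3 1 2 / 1 4 2 3 / 3 2 4 1 / 2 1 3 4.

3 2 4 1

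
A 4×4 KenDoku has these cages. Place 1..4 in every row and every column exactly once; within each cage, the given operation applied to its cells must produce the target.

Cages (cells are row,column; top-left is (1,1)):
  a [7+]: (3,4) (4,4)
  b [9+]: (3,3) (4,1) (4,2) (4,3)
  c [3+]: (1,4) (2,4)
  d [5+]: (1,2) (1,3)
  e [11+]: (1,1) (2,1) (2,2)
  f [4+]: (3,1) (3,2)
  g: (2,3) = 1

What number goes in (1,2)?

2

Cage e needs sum 11, leaving (1,1) = 4.
Cage e needs sum 11; hence (2,1) = 3.
Cage e has sum 11, which forces (2,2) = 4.
Cage g is a single given cell; hence (2,3) = 1.
1 is placed in row 2, which forces (2,4) = 2.
Column 1 already has 3, so (3,1) = 1.
Row 3 now contains 1, leaving (3,2) = 3.
Row 3 now contains 3; hence (3,3) = 2.
Row 3 now contains 3; hence (3,4) = 4.
1 is placed in column 1, so (4,1) = 2.
2 is placed in row 4; hence (4,2) = 1.
Column 4 already has 4; hence (4,4) = 3.
Column 2 already has 1, so (1,2) = 2.
2 is placed in column 3, which forces (1,3) = 3.
2 is placed in column 4, so (1,4) = 1.
Row 4 now contains 3, so (4,3) = 4.
Completed grid: 4 2 3 1 / 3 4 1 2 / 1 3 2 4 / 2 1 4 3.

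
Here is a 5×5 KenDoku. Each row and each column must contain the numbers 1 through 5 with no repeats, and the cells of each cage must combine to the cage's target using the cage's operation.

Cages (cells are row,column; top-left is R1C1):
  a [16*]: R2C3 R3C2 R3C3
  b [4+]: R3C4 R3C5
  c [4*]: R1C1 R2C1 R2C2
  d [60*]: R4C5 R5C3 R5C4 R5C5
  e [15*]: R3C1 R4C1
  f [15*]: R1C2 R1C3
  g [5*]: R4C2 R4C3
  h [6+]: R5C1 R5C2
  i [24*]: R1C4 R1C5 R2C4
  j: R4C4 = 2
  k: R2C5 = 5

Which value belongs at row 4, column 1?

Cage k is a single given cell, which forces R2C5 = 5.
Cage j is a single given cell, which forces R4C4 = 2.
The 3 cells of cage i must have product 24, so R1C5 = 2.
Row 1 now contains 2, which forces R1C1 = 1.
Cage c needs product 4; hence R2C1 = 4.
The 3 cells of cage c must have product 4, leaving R2C2 = 1.
Row 2 already has 4, which forces R2C3 = 2.
Row 2 already has 4; hence R2C4 = 3.
Column 4 already has 3, leaving R3C4 = 1.
Row 3 now contains 1, which forces R3C5 = 3.
Column 2 already has 1, so R4C2 = 5.
Row 4 now contains 5, which forces R4C3 = 1.
1 is placed in row 4, which forces R4C5 = 4.
4 is placed in column 5, which forces R5C5 = 1.
5 is placed in column 2, which forces R1C2 = 3.
The two cells of cage f must have product 15, leaving R1C3 = 5.
Column 4 already has 3, so R1C4 = 4.
3 is placed in row 3, which forces R3C1 = 5.
The 3 cells of cage a must have product 16, leaving R3C2 = 2.
Row 3 now contains 1, which forces R3C3 = 4.
Row 4 now contains 5, which forces R4C1 = 3.
The two cells of cage h must have sum 6, which forces R5C1 = 2.
Cage h's pair has sum 6; hence R5C2 = 4.
The 4 cells of cage d must have product 60, which forces R5C3 = 3.
Cage d needs product 60, leaving R5C4 = 5.
The full grid is 1 3 5 4 2 / 4 1 2 3 5 / 5 2 4 1 3 / 3 5 1 2 4 / 2 4 3 5 1.

3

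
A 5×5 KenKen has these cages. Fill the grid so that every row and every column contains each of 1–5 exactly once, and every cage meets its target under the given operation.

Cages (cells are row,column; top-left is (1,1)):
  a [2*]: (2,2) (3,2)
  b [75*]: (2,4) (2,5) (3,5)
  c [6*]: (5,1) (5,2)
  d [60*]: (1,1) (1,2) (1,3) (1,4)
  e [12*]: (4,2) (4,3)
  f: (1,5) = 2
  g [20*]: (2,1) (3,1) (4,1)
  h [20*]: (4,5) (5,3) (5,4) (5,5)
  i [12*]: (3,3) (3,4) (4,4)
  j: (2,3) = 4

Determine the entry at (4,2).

Cage f is a single given cell, so (1,5) = 2.
J is a freebie, which forces (2,3) = 4.
Cage b needs product 75, leaving (2,4) = 5.
Cage b needs product 75, which forces (2,5) = 3.
The 3 cells of cage b must have product 75, so (3,5) = 5.
4 is placed in column 3; hence (4,3) = 3.
Column 5 already has 2, which forces (4,5) = 1.
Column 5 now contains 1, leaving (5,5) = 4.
5 is placed in row 2, leaving (2,1) = 1.
Row 2 already has 1; hence (2,2) = 2.
The 3 cells of cage g must have product 20, which forces (3,1) = 4.
Column 2 now contains 2; hence (3,2) = 1.
Row 3 already has 1, so (3,3) = 2.
Cage i has product 12, leaving (3,4) = 3.
The 3 cells of cage g must have product 20; hence (4,1) = 5.
3 is placed in row 4; hence (4,2) = 4.
4 is placed in row 4, so (4,4) = 2.
Column 2 now contains 2; hence (5,2) = 3.
The 4 cells of cage h must have product 20, which forces (5,3) = 5.
The 4 cells of cage h must have product 20; hence (5,4) = 1.
5 is placed in column 1, which forces (1,1) = 3.
Column 2 already has 3, which forces (1,2) = 5.
5 is placed in column 3, so (1,3) = 1.
1 is placed in column 4; hence (1,4) = 4.
Row 5 now contains 3, leaving (5,1) = 2.
The full grid is 3 5 1 4 2 / 1 2 4 5 3 / 4 1 2 3 5 / 5 4 3 2 1 / 2 3 5 1 4.

4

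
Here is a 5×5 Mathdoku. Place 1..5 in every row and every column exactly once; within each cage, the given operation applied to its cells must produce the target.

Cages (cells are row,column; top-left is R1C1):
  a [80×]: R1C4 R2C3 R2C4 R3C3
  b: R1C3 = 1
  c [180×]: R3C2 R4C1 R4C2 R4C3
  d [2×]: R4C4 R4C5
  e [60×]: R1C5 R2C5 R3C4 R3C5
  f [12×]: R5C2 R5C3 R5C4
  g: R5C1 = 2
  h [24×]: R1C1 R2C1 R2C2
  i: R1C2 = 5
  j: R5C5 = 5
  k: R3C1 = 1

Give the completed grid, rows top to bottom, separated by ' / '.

4 5 1 2 3 / 3 2 5 4 1 / 1 3 2 5 4 / 5 4 3 1 2 / 2 1 4 3 5

I is a freebie, leaving R1C2 = 5.
B is a freebie, leaving R1C3 = 1.
Cage k is given; hence R3C1 = 1.
Cage c needs product 180, which forces R3C2 = 3.
Column 2 already has 5, which forces R4C2 = 4.
Cage g is a single given cell, so R5C1 = 2.
Column 2 now contains 4, leaving R5C2 = 1.
Cage j is a single given cell, which forces R5C5 = 5.
Cage e needs product 60, so R1C5 = 3.
Column 2 now contains 4, so R2C2 = 2.
Cage e has product 60, which forces R2C5 = 1.
Cage e needs product 60; hence R3C4 = 5.
5 is placed in column 5, so R3C5 = 4.
Column 5 already has 1, leaving R4C5 = 2.
Row 1 already has 3, so R1C1 = 4.
Cage a needs product 80, leaving R1C4 = 2.
The 3 cells of cage h must have product 24, leaving R2C1 = 3.
Cage a has product 80, so R2C3 = 5.
Column 4 now contains 5, leaving R2C4 = 4.
4 is placed in row 3, leaving R3C3 = 2.
3 is placed in column 1, leaving R4C1 = 5.
5 is placed in column 3; hence R4C3 = 3.
2 is placed in row 4, leaving R4C4 = 1.
3 is placed in column 3, leaving R5C3 = 4.
Column 4 already has 4, which forces R5C4 = 3.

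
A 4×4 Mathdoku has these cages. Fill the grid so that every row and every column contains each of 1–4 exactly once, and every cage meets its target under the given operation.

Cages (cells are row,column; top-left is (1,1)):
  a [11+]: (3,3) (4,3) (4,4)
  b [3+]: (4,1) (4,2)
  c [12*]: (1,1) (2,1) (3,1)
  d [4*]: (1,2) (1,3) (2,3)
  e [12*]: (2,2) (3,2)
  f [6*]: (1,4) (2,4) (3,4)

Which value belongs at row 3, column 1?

1

The 3 cells of cage a must have sum 11, so (3,3) = 4.
The 3 cells of cage a must have sum 11, so (4,3) = 3.
Cage a has sum 11, so (4,4) = 4.
Cage d has product 4; hence (1,2) = 2.
4 is placed in column 3, so (1,3) = 1.
Row 1 already has 1, leaving (1,4) = 3.
Cage e needs two cells with product 12, leaving (2,2) = 4.
Cage d needs product 4; hence (2,3) = 2.
Row 2 now contains 2, so (2,4) = 1.
4 is placed in row 3, leaving (3,2) = 3.
Column 4 now contains 1, so (3,4) = 2.
2 is placed in column 2, leaving (4,2) = 1.
3 is placed in row 1, so (1,1) = 4.
Row 2 now contains 1; hence (2,1) = 3.
Row 3 now contains 3; hence (3,1) = 1.
Row 4 already has 1, leaving (4,1) = 2.
The full grid is 4 2 1 3 / 3 4 2 1 / 1 3 4 2 / 2 1 3 4.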